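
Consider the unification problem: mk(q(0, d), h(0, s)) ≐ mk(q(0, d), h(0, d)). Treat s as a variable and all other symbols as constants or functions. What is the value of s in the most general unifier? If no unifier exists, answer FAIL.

d

Decompose mk/2: q(0, d) ≐ q(0, d),  h(0, s) ≐ h(0, d).
Delete trivial equation q(0, d) ≐ q(0, d).
Decompose h/2: 0 ≐ 0,  s ≐ d.
Delete trivial equation 0 ≐ 0.
Bind s := d.
MGU = { s ↦ d }, so s ↦ d.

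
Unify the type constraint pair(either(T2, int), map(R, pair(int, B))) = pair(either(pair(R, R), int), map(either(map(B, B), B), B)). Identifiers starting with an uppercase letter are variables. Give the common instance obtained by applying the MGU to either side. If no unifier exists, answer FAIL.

Decompose pair/2: either(T2, int) = either(pair(R, R), int),  map(R, pair(int, B)) = map(either(map(B, B), B), B).
Decompose either/2: T2 = pair(R, R),  int = int.
Bind T2 := pair(R, R); no other remaining equation mentions T2.
Delete trivial equation int = int.
Decompose map/2: R = either(map(B, B), B),  pair(int, B) = B.
Bind R := either(map(B, B), B); no other remaining equation mentions R. Substituting into the earlier binding gives T2 := pair(either(map(B, B), B), either(map(B, B), B)).
Occurs check fails: B occurs in pair(int, B); the equation B = pair(int, B) has no finite solution.

FAIL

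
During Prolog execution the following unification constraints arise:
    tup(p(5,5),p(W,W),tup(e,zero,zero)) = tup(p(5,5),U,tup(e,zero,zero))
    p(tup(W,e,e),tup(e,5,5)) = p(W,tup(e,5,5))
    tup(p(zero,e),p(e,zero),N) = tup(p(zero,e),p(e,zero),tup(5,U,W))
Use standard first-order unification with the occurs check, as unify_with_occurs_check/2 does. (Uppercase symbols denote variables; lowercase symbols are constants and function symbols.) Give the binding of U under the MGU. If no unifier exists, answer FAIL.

Decompose tup/3: p(5,5) = p(5,5),  p(W,W) = U,  tup(e,zero,zero) = tup(e,zero,zero).
Delete trivial equation p(5,5) = p(5,5).
Bind U := p(W,W); substituting into the one remaining equation that mentions U gives: tup(p(zero,e),p(e,zero),N) = tup(p(zero,e),p(e,zero),tup(5,p(W,W),W)).
Delete trivial equation tup(e,zero,zero) = tup(e,zero,zero).
Decompose p/2: tup(W,e,e) = W,  tup(e,5,5) = tup(e,5,5).
Occurs check fails: W occurs in tup(W,e,e); the equation W = tup(W,e,e) has no finite solution.

FAIL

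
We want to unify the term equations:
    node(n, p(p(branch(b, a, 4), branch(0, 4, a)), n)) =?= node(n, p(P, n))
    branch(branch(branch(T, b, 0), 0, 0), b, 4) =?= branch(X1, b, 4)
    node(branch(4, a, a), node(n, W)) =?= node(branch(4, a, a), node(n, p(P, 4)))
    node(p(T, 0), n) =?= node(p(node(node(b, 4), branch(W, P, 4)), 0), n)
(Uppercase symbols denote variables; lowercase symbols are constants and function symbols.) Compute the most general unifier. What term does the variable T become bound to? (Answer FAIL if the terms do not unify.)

Decompose node/2: n =?= n,  p(p(branch(b, a, 4), branch(0, 4, a)), n) =?= p(P, n).
Delete trivial equation n =?= n.
Decompose p/2: p(branch(b, a, 4), branch(0, 4, a)) =?= P,  n =?= n.
Bind P := p(branch(b, a, 4), branch(0, 4, a)); substituting into the 2 remaining equations that mention P gives: node(branch(4, a, a), node(n, W)) =?= node(branch(4, a, a), node(n, p(p(branch(b, a, 4), branch(0, 4, a)), 4))),  node(p(T, 0), n) =?= node(p(node(node(b, 4), branch(W, p(branch(b, a, 4), branch(0, 4, a)), 4)), 0), n).
Delete trivial equation n =?= n.
Decompose branch/3: branch(branch(T, b, 0), 0, 0) =?= X1,  b =?= b,  4 =?= 4.
Bind X1 := branch(branch(T, b, 0), 0, 0); no other remaining equation mentions X1.
Delete trivial equation b =?= b.
Delete trivial equation 4 =?= 4.
Decompose node/2: branch(4, a, a) =?= branch(4, a, a),  node(n, W) =?= node(n, p(p(branch(b, a, 4), branch(0, 4, a)), 4)).
Delete trivial equation branch(4, a, a) =?= branch(4, a, a).
Decompose node/2: n =?= n,  W =?= p(p(branch(b, a, 4), branch(0, 4, a)), 4).
Delete trivial equation n =?= n.
Bind W := p(p(branch(b, a, 4), branch(0, 4, a)), 4); substituting into the remaining equation gives: node(p(T, 0), n) =?= node(p(node(node(b, 4), branch(p(p(branch(b, a, 4), branch(0, 4, a)), 4), p(branch(b, a, 4), branch(0, 4, a)), 4)), 0), n).
Decompose node/2: p(T, 0) =?= p(node(node(b, 4), branch(p(p(branch(b, a, 4), branch(0, 4, a)), 4), p(branch(b, a, 4), branch(0, 4, a)), 4)), 0),  n =?= n.
Decompose p/2: T =?= node(node(b, 4), branch(p(p(branch(b, a, 4), branch(0, 4, a)), 4), p(branch(b, a, 4), branch(0, 4, a)), 4)),  0 =?= 0.
Bind T := node(node(b, 4), branch(p(p(branch(b, a, 4), branch(0, 4, a)), 4), p(branch(b, a, 4), branch(0, 4, a)), 4)); no other remaining equation mentions T. Substituting into the earlier binding gives X1 := branch(branch(node(node(b, 4), branch(p(p(branch(b, a, 4), branch(0, 4, a)), 4), p(branch(b, a, 4), branch(0, 4, a)), 4)), b, 0), 0, 0).
Delete trivial equation 0 =?= 0.
Delete trivial equation n =?= n.
MGU = { P := p(branch(b, a, 4), branch(0, 4, a)), X1 := branch(branch(node(node(b, 4), branch(p(p(branch(b, a, 4), branch(0, 4, a)), 4), p(branch(b, a, 4), branch(0, 4, a)), 4)), b, 0), 0, 0), W := p(p(branch(b, a, 4), branch(0, 4, a)), 4), T := node(node(b, 4), branch(p(p(branch(b, a, 4), branch(0, 4, a)), 4), p(branch(b, a, 4), branch(0, 4, a)), 4)) }, so T := node(node(b, 4), branch(p(p(branch(b, a, 4), branch(0, 4, a)), 4), p(branch(b, a, 4), branch(0, 4, a)), 4)).

node(node(b, 4), branch(p(p(branch(b, a, 4), branch(0, 4, a)), 4), p(branch(b, a, 4), branch(0, 4, a)), 4))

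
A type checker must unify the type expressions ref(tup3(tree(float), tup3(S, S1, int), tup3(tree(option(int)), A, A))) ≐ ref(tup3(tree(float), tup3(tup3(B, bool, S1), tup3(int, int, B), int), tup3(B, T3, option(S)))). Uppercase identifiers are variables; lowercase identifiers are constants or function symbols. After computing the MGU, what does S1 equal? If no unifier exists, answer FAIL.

Decompose ref/1: tup3(tree(float), tup3(S, S1, int), tup3(tree(option(int)), A, A)) ≐ tup3(tree(float), tup3(tup3(B, bool, S1), tup3(int, int, B), int), tup3(B, T3, option(S))).
Decompose tup3/3: tree(float) ≐ tree(float),  tup3(S, S1, int) ≐ tup3(tup3(B, bool, S1), tup3(int, int, B), int),  tup3(tree(option(int)), A, A) ≐ tup3(B, T3, option(S)).
Delete trivial equation tree(float) ≐ tree(float).
Decompose tup3/3: S ≐ tup3(B, bool, S1),  S1 ≐ tup3(int, int, B),  int ≐ int.
Bind S := tup3(B, bool, S1); substituting into the one remaining equation that mentions S gives: tup3(tree(option(int)), A, A) ≐ tup3(B, T3, option(tup3(B, bool, S1))).
Bind S1 := tup3(int, int, B); substituting into the one remaining equation that mentions S1 gives: tup3(tree(option(int)), A, A) ≐ tup3(B, T3, option(tup3(B, bool, tup3(int, int, B)))). Substituting into the earlier binding gives S := tup3(B, bool, tup3(int, int, B)).
Delete trivial equation int ≐ int.
Decompose tup3/3: tree(option(int)) ≐ B,  A ≐ T3,  A ≐ option(tup3(B, bool, tup3(int, int, B))).
Bind B := tree(option(int)); substituting into the one remaining equation that mentions B gives: A ≐ option(tup3(tree(option(int)), bool, tup3(int, int, tree(option(int))))). Substituting into the earlier bindings gives S := tup3(tree(option(int)), bool, tup3(int, int, tree(option(int)))), S1 := tup3(int, int, tree(option(int))).
Bind A := T3; substituting into the remaining equation gives: T3 ≐ option(tup3(tree(option(int)), bool, tup3(int, int, tree(option(int))))).
Bind T3 := option(tup3(tree(option(int)), bool, tup3(int, int, tree(option(int))))). Substituting into the earlier binding gives A := option(tup3(tree(option(int)), bool, tup3(int, int, tree(option(int))))).
MGU = { S ↦ tup3(tree(option(int)), bool, tup3(int, int, tree(option(int)))), S1 ↦ tup3(int, int, tree(option(int))), B ↦ tree(option(int)), A ↦ option(tup3(tree(option(int)), bool, tup3(int, int, tree(option(int))))), T3 ↦ option(tup3(tree(option(int)), bool, tup3(int, int, tree(option(int))))) }, so S1 ↦ tup3(int, int, tree(option(int))).

tup3(int, int, tree(option(int)))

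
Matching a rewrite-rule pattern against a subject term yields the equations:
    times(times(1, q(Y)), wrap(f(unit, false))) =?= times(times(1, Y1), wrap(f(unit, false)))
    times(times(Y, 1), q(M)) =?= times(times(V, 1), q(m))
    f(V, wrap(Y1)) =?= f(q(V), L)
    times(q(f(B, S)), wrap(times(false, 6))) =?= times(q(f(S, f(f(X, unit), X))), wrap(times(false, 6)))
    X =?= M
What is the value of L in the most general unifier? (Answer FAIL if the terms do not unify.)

FAIL

Decompose times/2: times(1, q(Y)) =?= times(1, Y1),  wrap(f(unit, false)) =?= wrap(f(unit, false)).
Decompose times/2: 1 =?= 1,  q(Y) =?= Y1.
Delete trivial equation 1 =?= 1.
Bind Y1 := q(Y); substituting into the one remaining equation that mentions Y1 gives: f(V, wrap(q(Y))) =?= f(q(V), L).
Delete trivial equation wrap(f(unit, false)) =?= wrap(f(unit, false)).
Decompose times/2: times(Y, 1) =?= times(V, 1),  q(M) =?= q(m).
Decompose times/2: Y =?= V,  1 =?= 1.
Bind Y := V; substituting into the one remaining equation that mentions Y gives: f(V, wrap(q(V))) =?= f(q(V), L). Substituting into the earlier binding gives Y1 := q(V).
Delete trivial equation 1 =?= 1.
Decompose q/1: M =?= m.
Bind M := m; substituting into the one remaining equation that mentions M gives: X =?= m.
Decompose f/2: V =?= q(V),  wrap(q(V)) =?= L.
Occurs check fails: V occurs in q(V); the equation V =?= q(V) has no finite solution.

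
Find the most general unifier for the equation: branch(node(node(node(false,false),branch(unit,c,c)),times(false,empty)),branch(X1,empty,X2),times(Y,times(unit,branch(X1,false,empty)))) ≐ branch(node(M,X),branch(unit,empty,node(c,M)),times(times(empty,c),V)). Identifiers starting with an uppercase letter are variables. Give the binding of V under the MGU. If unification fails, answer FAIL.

Decompose branch/3: node(node(node(false,false),branch(unit,c,c)),times(false,empty)) ≐ node(M,X),  branch(X1,empty,X2) ≐ branch(unit,empty,node(c,M)),  times(Y,times(unit,branch(X1,false,empty))) ≐ times(times(empty,c),V).
Decompose node/2: node(node(false,false),branch(unit,c,c)) ≐ M,  times(false,empty) ≐ X.
Bind M := node(node(false,false),branch(unit,c,c)); substituting into the one remaining equation that mentions M gives: branch(X1,empty,X2) ≐ branch(unit,empty,node(c,node(node(false,false),branch(unit,c,c)))).
Bind X := times(false,empty); no other remaining equation mentions X.
Decompose branch/3: X1 ≐ unit,  empty ≐ empty,  X2 ≐ node(c,node(node(false,false),branch(unit,c,c))).
Bind X1 := unit; substituting into the one remaining equation that mentions X1 gives: times(Y,times(unit,branch(unit,false,empty))) ≐ times(times(empty,c),V).
Delete trivial equation empty ≐ empty.
Bind X2 := node(c,node(node(false,false),branch(unit,c,c))); no other remaining equation mentions X2.
Decompose times/2: Y ≐ times(empty,c),  times(unit,branch(unit,false,empty)) ≐ V.
Bind Y := times(empty,c); no other remaining equation mentions Y.
Bind V := times(unit,branch(unit,false,empty)).
MGU = { M := node(node(false,false),branch(unit,c,c)), X := times(false,empty), X1 := unit, X2 := node(c,node(node(false,false),branch(unit,c,c))), Y := times(empty,c), V := times(unit,branch(unit,false,empty)) }, so V := times(unit,branch(unit,false,empty)).

times(unit,branch(unit,false,empty))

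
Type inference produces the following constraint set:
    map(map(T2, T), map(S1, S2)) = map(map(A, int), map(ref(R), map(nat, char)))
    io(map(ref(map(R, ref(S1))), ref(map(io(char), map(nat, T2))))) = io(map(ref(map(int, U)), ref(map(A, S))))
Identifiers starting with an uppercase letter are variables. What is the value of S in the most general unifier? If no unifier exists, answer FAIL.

map(nat, io(char))

Decompose map/2: map(T2, T) = map(A, int),  map(S1, S2) = map(ref(R), map(nat, char)).
Decompose map/2: T2 = A,  T = int.
Bind T2 := A; substituting into the one remaining equation that mentions T2 gives: io(map(ref(map(R, ref(S1))), ref(map(io(char), map(nat, A))))) = io(map(ref(map(int, U)), ref(map(A, S)))).
Bind T := int; no other remaining equation mentions T.
Decompose map/2: S1 = ref(R),  S2 = map(nat, char).
Bind S1 := ref(R); substituting into the one remaining equation that mentions S1 gives: io(map(ref(map(R, ref(ref(R)))), ref(map(io(char), map(nat, A))))) = io(map(ref(map(int, U)), ref(map(A, S)))).
Bind S2 := map(nat, char); no other remaining equation mentions S2.
Decompose io/1: map(ref(map(R, ref(ref(R)))), ref(map(io(char), map(nat, A)))) = map(ref(map(int, U)), ref(map(A, S))).
Decompose map/2: ref(map(R, ref(ref(R)))) = ref(map(int, U)),  ref(map(io(char), map(nat, A))) = ref(map(A, S)).
Decompose ref/1: map(R, ref(ref(R))) = map(int, U).
Decompose map/2: R = int,  ref(ref(R)) = U.
Bind R := int; substituting into the one remaining equation that mentions R gives: ref(ref(int)) = U. Substituting into the earlier binding gives S1 := ref(int).
Bind U := ref(ref(int)); no other remaining equation mentions U.
Decompose ref/1: map(io(char), map(nat, A)) = map(A, S).
Decompose map/2: io(char) = A,  map(nat, A) = S.
Bind A := io(char); substituting into the remaining equation gives: map(nat, io(char)) = S. Substituting into the earlier binding gives T2 := io(char).
Bind S := map(nat, io(char)).
MGU = { T2 ↦ io(char), T ↦ int, S1 ↦ ref(int), S2 ↦ map(nat, char), R ↦ int, U ↦ ref(ref(int)), A ↦ io(char), S ↦ map(nat, io(char)) }, so S ↦ map(nat, io(char)).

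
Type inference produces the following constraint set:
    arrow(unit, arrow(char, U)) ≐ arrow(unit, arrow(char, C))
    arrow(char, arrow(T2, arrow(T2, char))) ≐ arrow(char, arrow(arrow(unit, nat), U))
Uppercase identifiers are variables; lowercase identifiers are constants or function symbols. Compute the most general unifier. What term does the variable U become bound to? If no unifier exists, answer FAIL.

Decompose arrow/2: unit ≐ unit,  arrow(char, U) ≐ arrow(char, C).
Delete trivial equation unit ≐ unit.
Decompose arrow/2: char ≐ char,  U ≐ C.
Delete trivial equation char ≐ char.
Bind U := C; substituting into the remaining equation gives: arrow(char, arrow(T2, arrow(T2, char))) ≐ arrow(char, arrow(arrow(unit, nat), C)).
Decompose arrow/2: char ≐ char,  arrow(T2, arrow(T2, char)) ≐ arrow(arrow(unit, nat), C).
Delete trivial equation char ≐ char.
Decompose arrow/2: T2 ≐ arrow(unit, nat),  arrow(T2, char) ≐ C.
Bind T2 := arrow(unit, nat); substituting into the remaining equation gives: arrow(arrow(unit, nat), char) ≐ C.
Bind C := arrow(arrow(unit, nat), char). Substituting into the earlier binding gives U := arrow(arrow(unit, nat), char).
MGU = { U -> arrow(arrow(unit, nat), char), T2 -> arrow(unit, nat), C -> arrow(arrow(unit, nat), char) }, so U -> arrow(arrow(unit, nat), char).

arrow(arrow(unit, nat), char)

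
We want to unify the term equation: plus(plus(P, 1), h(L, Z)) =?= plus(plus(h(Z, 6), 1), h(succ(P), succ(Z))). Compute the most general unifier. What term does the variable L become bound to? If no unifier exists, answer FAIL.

Decompose plus/2: plus(P, 1) =?= plus(h(Z, 6), 1),  h(L, Z) =?= h(succ(P), succ(Z)).
Decompose plus/2: P =?= h(Z, 6),  1 =?= 1.
Bind P := h(Z, 6); substituting into the one remaining equation that mentions P gives: h(L, Z) =?= h(succ(h(Z, 6)), succ(Z)).
Delete trivial equation 1 =?= 1.
Decompose h/2: L =?= succ(h(Z, 6)),  Z =?= succ(Z).
Bind L := succ(h(Z, 6)); no other remaining equation mentions L.
Occurs check fails: Z occurs in succ(Z); the equation Z =?= succ(Z) has no finite solution.

FAIL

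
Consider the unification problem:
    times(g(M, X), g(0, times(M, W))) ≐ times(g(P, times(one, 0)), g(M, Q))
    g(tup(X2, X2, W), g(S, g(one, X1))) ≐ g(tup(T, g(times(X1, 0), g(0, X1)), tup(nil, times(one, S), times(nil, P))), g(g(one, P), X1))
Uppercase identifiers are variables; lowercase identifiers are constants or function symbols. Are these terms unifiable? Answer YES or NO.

Decompose times/2: g(M, X) ≐ g(P, times(one, 0)),  g(0, times(M, W)) ≐ g(M, Q).
Decompose g/2: M ≐ P,  X ≐ times(one, 0).
Bind M := P; substituting into the one remaining equation that mentions M gives: g(0, times(P, W)) ≐ g(P, Q).
Bind X := times(one, 0); no other remaining equation mentions X.
Decompose g/2: 0 ≐ P,  times(P, W) ≐ Q.
Bind P := 0; substituting into the remaining equations gives: times(0, W) ≐ Q,  g(tup(X2, X2, W), g(S, g(one, X1))) ≐ g(tup(T, g(times(X1, 0), g(0, X1)), tup(nil, times(one, S), times(nil, 0))), g(g(one, 0), X1)). Substituting into the earlier binding gives M := 0.
Bind Q := times(0, W); no other remaining equation mentions Q.
Decompose g/2: tup(X2, X2, W) ≐ tup(T, g(times(X1, 0), g(0, X1)), tup(nil, times(one, S), times(nil, 0))),  g(S, g(one, X1)) ≐ g(g(one, 0), X1).
Decompose tup/3: X2 ≐ T,  X2 ≐ g(times(X1, 0), g(0, X1)),  W ≐ tup(nil, times(one, S), times(nil, 0)).
Bind X2 := T; substituting into the one remaining equation that mentions X2 gives: T ≐ g(times(X1, 0), g(0, X1)).
Bind T := g(times(X1, 0), g(0, X1)); no other remaining equation mentions T. Substituting into the earlier binding gives X2 := g(times(X1, 0), g(0, X1)).
Bind W := tup(nil, times(one, S), times(nil, 0)); no other remaining equation mentions W. Substituting into the earlier binding gives Q := times(0, tup(nil, times(one, S), times(nil, 0))).
Decompose g/2: S ≐ g(one, 0),  g(one, X1) ≐ X1.
Bind S := g(one, 0); no other remaining equation mentions S. Substituting into the earlier bindings gives Q := times(0, tup(nil, times(one, g(one, 0)), times(nil, 0))), W := tup(nil, times(one, g(one, 0)), times(nil, 0)).
Occurs check fails: X1 occurs in g(one, X1); the equation X1 ≐ g(one, X1) has no finite solution.

NO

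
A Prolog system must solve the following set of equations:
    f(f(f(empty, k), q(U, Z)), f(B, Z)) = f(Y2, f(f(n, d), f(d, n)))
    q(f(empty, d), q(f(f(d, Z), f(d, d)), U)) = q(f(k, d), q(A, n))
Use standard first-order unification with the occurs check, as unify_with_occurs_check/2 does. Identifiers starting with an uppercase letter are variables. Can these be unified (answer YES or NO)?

NO

Decompose f/2: f(f(empty, k), q(U, Z)) = Y2,  f(B, Z) = f(f(n, d), f(d, n)).
Bind Y2 := f(f(empty, k), q(U, Z)); no other remaining equation mentions Y2.
Decompose f/2: B = f(n, d),  Z = f(d, n).
Bind B := f(n, d); no other remaining equation mentions B.
Bind Z := f(d, n); substituting into the remaining equation gives: q(f(empty, d), q(f(f(d, f(d, n)), f(d, d)), U)) = q(f(k, d), q(A, n)). Substituting into the earlier binding gives Y2 := f(f(empty, k), q(U, f(d, n))).
Decompose q/2: f(empty, d) = f(k, d),  q(f(f(d, f(d, n)), f(d, d)), U) = q(A, n).
Decompose f/2: empty = k,  d = d.
Clash: constants empty and k differ; no unifier exists.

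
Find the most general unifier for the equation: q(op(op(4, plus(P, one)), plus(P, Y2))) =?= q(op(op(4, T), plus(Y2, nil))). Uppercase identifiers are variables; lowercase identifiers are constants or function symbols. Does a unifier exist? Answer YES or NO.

YES

Decompose q/1: op(op(4, plus(P, one)), plus(P, Y2)) =?= op(op(4, T), plus(Y2, nil)).
Decompose op/2: op(4, plus(P, one)) =?= op(4, T),  plus(P, Y2) =?= plus(Y2, nil).
Decompose op/2: 4 =?= 4,  plus(P, one) =?= T.
Delete trivial equation 4 =?= 4.
Bind T := plus(P, one); no other remaining equation mentions T.
Decompose plus/2: P =?= Y2,  Y2 =?= nil.
Bind P := Y2; no other remaining equation mentions P. Substituting into the earlier binding gives T := plus(Y2, one).
Bind Y2 := nil. Substituting into the earlier bindings gives T := plus(nil, one), P := nil.
No equations remain and no clash or occurs-check failure arose, so a unifier exists.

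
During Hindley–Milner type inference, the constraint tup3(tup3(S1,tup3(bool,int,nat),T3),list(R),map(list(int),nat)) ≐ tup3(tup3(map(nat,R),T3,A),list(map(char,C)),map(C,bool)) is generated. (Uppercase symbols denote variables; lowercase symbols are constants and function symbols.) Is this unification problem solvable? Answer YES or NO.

NO

Decompose tup3/3: tup3(S1,tup3(bool,int,nat),T3) ≐ tup3(map(nat,R),T3,A),  list(R) ≐ list(map(char,C)),  map(list(int),nat) ≐ map(C,bool).
Decompose tup3/3: S1 ≐ map(nat,R),  tup3(bool,int,nat) ≐ T3,  T3 ≐ A.
Bind S1 := map(nat,R); no other remaining equation mentions S1.
Bind T3 := tup3(bool,int,nat); substituting into the one remaining equation that mentions T3 gives: tup3(bool,int,nat) ≐ A.
Bind A := tup3(bool,int,nat); no other remaining equation mentions A.
Decompose list/1: R ≐ map(char,C).
Bind R := map(char,C); no other remaining equation mentions R. Substituting into the earlier binding gives S1 := map(nat,map(char,C)).
Decompose map/2: list(int) ≐ C,  nat ≐ bool.
Bind C := list(int); no other remaining equation mentions C. Substituting into the earlier bindings gives S1 := map(nat,map(char,list(int))), R := map(char,list(int)).
Clash: constants nat and bool differ; no unifier exists.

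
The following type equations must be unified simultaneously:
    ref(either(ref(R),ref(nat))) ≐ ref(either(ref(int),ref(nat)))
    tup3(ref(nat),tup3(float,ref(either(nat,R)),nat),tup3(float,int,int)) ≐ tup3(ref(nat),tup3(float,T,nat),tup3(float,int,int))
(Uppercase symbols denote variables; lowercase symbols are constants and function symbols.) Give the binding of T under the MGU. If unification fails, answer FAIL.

Decompose ref/1: either(ref(R),ref(nat)) ≐ either(ref(int),ref(nat)).
Decompose either/2: ref(R) ≐ ref(int),  ref(nat) ≐ ref(nat).
Decompose ref/1: R ≐ int.
Bind R := int; substituting into the one remaining equation that mentions R gives: tup3(ref(nat),tup3(float,ref(either(nat,int)),nat),tup3(float,int,int)) ≐ tup3(ref(nat),tup3(float,T,nat),tup3(float,int,int)).
Delete trivial equation ref(nat) ≐ ref(nat).
Decompose tup3/3: ref(nat) ≐ ref(nat),  tup3(float,ref(either(nat,int)),nat) ≐ tup3(float,T,nat),  tup3(float,int,int) ≐ tup3(float,int,int).
Delete trivial equation ref(nat) ≐ ref(nat).
Decompose tup3/3: float ≐ float,  ref(either(nat,int)) ≐ T,  nat ≐ nat.
Delete trivial equation float ≐ float.
Bind T := ref(either(nat,int)); no other remaining equation mentions T.
Delete trivial equation nat ≐ nat.
Delete trivial equation tup3(float,int,int) ≐ tup3(float,int,int).
MGU = { R -> int, T -> ref(either(nat,int)) }, so T -> ref(either(nat,int)).

ref(either(nat,int))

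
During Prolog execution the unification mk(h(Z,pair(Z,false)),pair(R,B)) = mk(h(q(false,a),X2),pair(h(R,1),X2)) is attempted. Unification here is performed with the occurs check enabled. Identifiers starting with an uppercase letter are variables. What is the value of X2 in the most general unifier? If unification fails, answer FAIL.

FAIL

Decompose mk/2: h(Z,pair(Z,false)) = h(q(false,a),X2),  pair(R,B) = pair(h(R,1),X2).
Decompose h/2: Z = q(false,a),  pair(Z,false) = X2.
Bind Z := q(false,a); substituting into the one remaining equation that mentions Z gives: pair(q(false,a),false) = X2.
Bind X2 := pair(q(false,a),false); substituting into the remaining equation gives: pair(R,B) = pair(h(R,1),pair(q(false,a),false)).
Decompose pair/2: R = h(R,1),  B = pair(q(false,a),false).
Occurs check fails: R occurs in h(R,1); the equation R = h(R,1) has no finite solution.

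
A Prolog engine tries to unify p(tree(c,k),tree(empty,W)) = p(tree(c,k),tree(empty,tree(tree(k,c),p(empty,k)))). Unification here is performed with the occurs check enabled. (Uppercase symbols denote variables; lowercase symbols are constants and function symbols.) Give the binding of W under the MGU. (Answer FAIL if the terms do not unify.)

tree(tree(k,c),p(empty,k))

Decompose p/2: tree(c,k) = tree(c,k),  tree(empty,W) = tree(empty,tree(tree(k,c),p(empty,k))).
Delete trivial equation tree(c,k) = tree(c,k).
Decompose tree/2: empty = empty,  W = tree(tree(k,c),p(empty,k)).
Delete trivial equation empty = empty.
Bind W := tree(tree(k,c),p(empty,k)).
MGU = { W -> tree(tree(k,c),p(empty,k)) }, so W -> tree(tree(k,c),p(empty,k)).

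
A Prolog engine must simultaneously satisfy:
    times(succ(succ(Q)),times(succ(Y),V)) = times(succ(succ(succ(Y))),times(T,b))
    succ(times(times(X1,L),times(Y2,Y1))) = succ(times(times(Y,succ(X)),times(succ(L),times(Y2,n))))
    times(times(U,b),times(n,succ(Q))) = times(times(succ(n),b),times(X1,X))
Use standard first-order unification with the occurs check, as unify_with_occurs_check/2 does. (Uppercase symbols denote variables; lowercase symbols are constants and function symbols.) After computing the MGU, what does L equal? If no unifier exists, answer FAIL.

succ(succ(succ(n)))

Decompose times/2: succ(succ(Q)) = succ(succ(succ(Y))),  times(succ(Y),V) = times(T,b).
Decompose succ/1: succ(Q) = succ(succ(Y)).
Decompose succ/1: Q = succ(Y).
Bind Q := succ(Y); substituting into the one remaining equation that mentions Q gives: times(times(U,b),times(n,succ(succ(Y)))) = times(times(succ(n),b),times(X1,X)).
Decompose times/2: succ(Y) = T,  V = b.
Bind T := succ(Y); no other remaining equation mentions T.
Bind V := b; no other remaining equation mentions V.
Decompose succ/1: times(times(X1,L),times(Y2,Y1)) = times(times(Y,succ(X)),times(succ(L),times(Y2,n))).
Decompose times/2: times(X1,L) = times(Y,succ(X)),  times(Y2,Y1) = times(succ(L),times(Y2,n)).
Decompose times/2: X1 = Y,  L = succ(X).
Bind X1 := Y; substituting into the one remaining equation that mentions X1 gives: times(times(U,b),times(n,succ(succ(Y)))) = times(times(succ(n),b),times(Y,X)).
Bind L := succ(X); substituting into the one remaining equation that mentions L gives: times(Y2,Y1) = times(succ(succ(X)),times(Y2,n)).
Decompose times/2: Y2 = succ(succ(X)),  Y1 = times(Y2,n).
Bind Y2 := succ(succ(X)); substituting into the one remaining equation that mentions Y2 gives: Y1 = times(succ(succ(X)),n).
Bind Y1 := times(succ(succ(X)),n); no other remaining equation mentions Y1.
Decompose times/2: times(U,b) = times(succ(n),b),  times(n,succ(succ(Y))) = times(Y,X).
Decompose times/2: U = succ(n),  b = b.
Bind U := succ(n); no other remaining equation mentions U.
Delete trivial equation b = b.
Decompose times/2: n = Y,  succ(succ(Y)) = X.
Bind Y := n; substituting into the remaining equation gives: succ(succ(n)) = X. Substituting into the earlier bindings gives Q := succ(n), T := succ(n), X1 := n.
Bind X := succ(succ(n)). Substituting into the earlier bindings gives L := succ(succ(succ(n))), Y2 := succ(succ(succ(succ(n)))), Y1 := times(succ(succ(succ(succ(n)))),n).
MGU = { Q -> succ(n), T -> succ(n), V -> b, X1 -> n, L -> succ(succ(succ(n))), Y2 -> succ(succ(succ(succ(n)))), Y1 -> times(succ(succ(succ(succ(n)))),n), U -> succ(n), Y -> n, X -> succ(succ(n)) }, so L -> succ(succ(succ(n))).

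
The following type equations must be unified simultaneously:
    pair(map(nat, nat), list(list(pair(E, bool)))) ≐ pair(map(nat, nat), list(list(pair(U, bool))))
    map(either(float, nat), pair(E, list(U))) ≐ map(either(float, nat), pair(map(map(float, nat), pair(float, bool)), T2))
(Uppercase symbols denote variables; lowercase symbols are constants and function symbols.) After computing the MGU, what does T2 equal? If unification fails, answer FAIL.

list(map(map(float, nat), pair(float, bool)))

Decompose pair/2: map(nat, nat) ≐ map(nat, nat),  list(list(pair(E, bool))) ≐ list(list(pair(U, bool))).
Delete trivial equation map(nat, nat) ≐ map(nat, nat).
Decompose list/1: list(pair(E, bool)) ≐ list(pair(U, bool)).
Decompose list/1: pair(E, bool) ≐ pair(U, bool).
Decompose pair/2: E ≐ U,  bool ≐ bool.
Bind E := U; substituting into the one remaining equation that mentions E gives: map(either(float, nat), pair(U, list(U))) ≐ map(either(float, nat), pair(map(map(float, nat), pair(float, bool)), T2)).
Delete trivial equation bool ≐ bool.
Decompose map/2: either(float, nat) ≐ either(float, nat),  pair(U, list(U)) ≐ pair(map(map(float, nat), pair(float, bool)), T2).
Delete trivial equation either(float, nat) ≐ either(float, nat).
Decompose pair/2: U ≐ map(map(float, nat), pair(float, bool)),  list(U) ≐ T2.
Bind U := map(map(float, nat), pair(float, bool)); substituting into the remaining equation gives: list(map(map(float, nat), pair(float, bool))) ≐ T2. Substituting into the earlier binding gives E := map(map(float, nat), pair(float, bool)).
Bind T2 := list(map(map(float, nat), pair(float, bool))).
MGU = { E -> map(map(float, nat), pair(float, bool)), U -> map(map(float, nat), pair(float, bool)), T2 -> list(map(map(float, nat), pair(float, bool))) }, so T2 -> list(map(map(float, nat), pair(float, bool))).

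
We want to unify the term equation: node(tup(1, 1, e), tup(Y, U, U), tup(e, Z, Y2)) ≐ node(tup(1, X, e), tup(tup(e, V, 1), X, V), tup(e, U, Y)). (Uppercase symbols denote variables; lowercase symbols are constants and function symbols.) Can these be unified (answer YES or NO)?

YES

Decompose node/3: tup(1, 1, e) ≐ tup(1, X, e),  tup(Y, U, U) ≐ tup(tup(e, V, 1), X, V),  tup(e, Z, Y2) ≐ tup(e, U, Y).
Decompose tup/3: 1 ≐ 1,  1 ≐ X,  e ≐ e.
Delete trivial equation 1 ≐ 1.
Bind X := 1; substituting into the one remaining equation that mentions X gives: tup(Y, U, U) ≐ tup(tup(e, V, 1), 1, V).
Delete trivial equation e ≐ e.
Decompose tup/3: Y ≐ tup(e, V, 1),  U ≐ 1,  U ≐ V.
Bind Y := tup(e, V, 1); substituting into the one remaining equation that mentions Y gives: tup(e, Z, Y2) ≐ tup(e, U, tup(e, V, 1)).
Bind U := 1; substituting into the remaining equations gives: 1 ≐ V,  tup(e, Z, Y2) ≐ tup(e, 1, tup(e, V, 1)).
Bind V := 1; substituting into the remaining equation gives: tup(e, Z, Y2) ≐ tup(e, 1, tup(e, 1, 1)). Substituting into the earlier binding gives Y := tup(e, 1, 1).
Decompose tup/3: e ≐ e,  Z ≐ 1,  Y2 ≐ tup(e, 1, 1).
Delete trivial equation e ≐ e.
Bind Z := 1; no other remaining equation mentions Z.
Bind Y2 := tup(e, 1, 1).
No equations remain and no clash or occurs-check failure arose, so a unifier exists.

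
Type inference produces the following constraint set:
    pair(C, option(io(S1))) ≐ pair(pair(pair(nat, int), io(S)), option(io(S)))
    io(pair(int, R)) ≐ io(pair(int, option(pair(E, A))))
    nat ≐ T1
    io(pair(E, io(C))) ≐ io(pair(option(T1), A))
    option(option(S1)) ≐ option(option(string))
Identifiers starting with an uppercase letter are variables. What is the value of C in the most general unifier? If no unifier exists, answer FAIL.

Decompose pair/2: C ≐ pair(pair(nat, int), io(S)),  option(io(S1)) ≐ option(io(S)).
Bind C := pair(pair(nat, int), io(S)); substituting into the one remaining equation that mentions C gives: io(pair(E, io(pair(pair(nat, int), io(S))))) ≐ io(pair(option(T1), A)).
Decompose option/1: io(S1) ≐ io(S).
Decompose io/1: S1 ≐ S.
Bind S1 := S; substituting into the one remaining equation that mentions S1 gives: option(option(S)) ≐ option(option(string)).
Decompose io/1: pair(int, R) ≐ pair(int, option(pair(E, A))).
Decompose pair/2: int ≐ int,  R ≐ option(pair(E, A)).
Delete trivial equation int ≐ int.
Bind R := option(pair(E, A)); no other remaining equation mentions R.
Bind T1 := nat; substituting into the one remaining equation that mentions T1 gives: io(pair(E, io(pair(pair(nat, int), io(S))))) ≐ io(pair(option(nat), A)).
Decompose io/1: pair(E, io(pair(pair(nat, int), io(S)))) ≐ pair(option(nat), A).
Decompose pair/2: E ≐ option(nat),  io(pair(pair(nat, int), io(S))) ≐ A.
Bind E := option(nat); no other remaining equation mentions E. Substituting into the earlier binding gives R := option(pair(option(nat), A)).
Bind A := io(pair(pair(nat, int), io(S))); no other remaining equation mentions A. Substituting into the earlier binding gives R := option(pair(option(nat), io(pair(pair(nat, int), io(S))))).
Decompose option/1: option(S) ≐ option(string).
Decompose option/1: S ≐ string.
Bind S := string. Substituting into the earlier bindings gives C := pair(pair(nat, int), io(string)), S1 := string, R := option(pair(option(nat), io(pair(pair(nat, int), io(string))))), A := io(pair(pair(nat, int), io(string))).
MGU = { C ↦ pair(pair(nat, int), io(string)), S1 ↦ string, R ↦ option(pair(option(nat), io(pair(pair(nat, int), io(string))))), T1 ↦ nat, E ↦ option(nat), A ↦ io(pair(pair(nat, int), io(string))), S ↦ string }, so C ↦ pair(pair(nat, int), io(string)).

pair(pair(nat, int), io(string))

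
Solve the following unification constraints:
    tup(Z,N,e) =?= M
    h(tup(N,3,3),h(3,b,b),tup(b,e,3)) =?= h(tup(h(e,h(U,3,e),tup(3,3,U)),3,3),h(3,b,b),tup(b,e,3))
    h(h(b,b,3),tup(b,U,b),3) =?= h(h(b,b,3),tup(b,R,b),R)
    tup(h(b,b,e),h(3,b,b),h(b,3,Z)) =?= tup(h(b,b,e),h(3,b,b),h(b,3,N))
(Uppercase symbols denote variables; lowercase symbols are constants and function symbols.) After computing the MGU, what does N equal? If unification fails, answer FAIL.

h(e,h(3,3,e),tup(3,3,3))

Bind M := tup(Z,N,e); no other remaining equation mentions M.
Decompose h/3: tup(N,3,3) =?= tup(h(e,h(U,3,e),tup(3,3,U)),3,3),  h(3,b,b) =?= h(3,b,b),  tup(b,e,3) =?= tup(b,e,3).
Decompose tup/3: N =?= h(e,h(U,3,e),tup(3,3,U)),  3 =?= 3,  3 =?= 3.
Bind N := h(e,h(U,3,e),tup(3,3,U)); substituting into the one remaining equation that mentions N gives: tup(h(b,b,e),h(3,b,b),h(b,3,Z)) =?= tup(h(b,b,e),h(3,b,b),h(b,3,h(e,h(U,3,e),tup(3,3,U)))). Substituting into the earlier binding gives M := tup(Z,h(e,h(U,3,e),tup(3,3,U)),e).
Delete trivial equation 3 =?= 3.
Delete trivial equation 3 =?= 3.
Delete trivial equation h(3,b,b) =?= h(3,b,b).
Delete trivial equation tup(b,e,3) =?= tup(b,e,3).
Decompose h/3: h(b,b,3) =?= h(b,b,3),  tup(b,U,b) =?= tup(b,R,b),  3 =?= R.
Delete trivial equation h(b,b,3) =?= h(b,b,3).
Decompose tup/3: b =?= b,  U =?= R,  b =?= b.
Delete trivial equation b =?= b.
Bind U := R; substituting into the one remaining equation that mentions U gives: tup(h(b,b,e),h(3,b,b),h(b,3,Z)) =?= tup(h(b,b,e),h(3,b,b),h(b,3,h(e,h(R,3,e),tup(3,3,R)))). Substituting into the earlier bindings gives M := tup(Z,h(e,h(R,3,e),tup(3,3,R)),e), N := h(e,h(R,3,e),tup(3,3,R)).
Delete trivial equation b =?= b.
Bind R := 3; substituting into the remaining equation gives: tup(h(b,b,e),h(3,b,b),h(b,3,Z)) =?= tup(h(b,b,e),h(3,b,b),h(b,3,h(e,h(3,3,e),tup(3,3,3)))). Substituting into the earlier bindings gives M := tup(Z,h(e,h(3,3,e),tup(3,3,3)),e), N := h(e,h(3,3,e),tup(3,3,3)), U := 3.
Decompose tup/3: h(b,b,e) =?= h(b,b,e),  h(3,b,b) =?= h(3,b,b),  h(b,3,Z) =?= h(b,3,h(e,h(3,3,e),tup(3,3,3))).
Delete trivial equation h(b,b,e) =?= h(b,b,e).
Delete trivial equation h(3,b,b) =?= h(3,b,b).
Decompose h/3: b =?= b,  3 =?= 3,  Z =?= h(e,h(3,3,e),tup(3,3,3)).
Delete trivial equation b =?= b.
Delete trivial equation 3 =?= 3.
Bind Z := h(e,h(3,3,e),tup(3,3,3)). Substituting into the earlier binding gives M := tup(h(e,h(3,3,e),tup(3,3,3)),h(e,h(3,3,e),tup(3,3,3)),e).
MGU = { M := tup(h(e,h(3,3,e),tup(3,3,3)),h(e,h(3,3,e),tup(3,3,3)),e), N := h(e,h(3,3,e),tup(3,3,3)), U := 3, R := 3, Z := h(e,h(3,3,e),tup(3,3,3)) }, so N := h(e,h(3,3,e),tup(3,3,3)).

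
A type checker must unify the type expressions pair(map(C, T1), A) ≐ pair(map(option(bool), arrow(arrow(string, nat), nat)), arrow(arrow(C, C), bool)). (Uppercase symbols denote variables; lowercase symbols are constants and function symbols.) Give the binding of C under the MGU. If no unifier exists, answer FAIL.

Decompose pair/2: map(C, T1) ≐ map(option(bool), arrow(arrow(string, nat), nat)),  A ≐ arrow(arrow(C, C), bool).
Decompose map/2: C ≐ option(bool),  T1 ≐ arrow(arrow(string, nat), nat).
Bind C := option(bool); substituting into the one remaining equation that mentions C gives: A ≐ arrow(arrow(option(bool), option(bool)), bool).
Bind T1 := arrow(arrow(string, nat), nat); no other remaining equation mentions T1.
Bind A := arrow(arrow(option(bool), option(bool)), bool).
MGU = { C := option(bool), T1 := arrow(arrow(string, nat), nat), A := arrow(arrow(option(bool), option(bool)), bool) }, so C := option(bool).

option(bool)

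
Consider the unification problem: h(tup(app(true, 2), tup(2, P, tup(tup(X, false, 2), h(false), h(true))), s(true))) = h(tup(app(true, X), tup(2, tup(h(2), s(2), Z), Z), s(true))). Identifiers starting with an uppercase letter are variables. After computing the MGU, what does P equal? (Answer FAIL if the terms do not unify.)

tup(h(2), s(2), tup(tup(2, false, 2), h(false), h(true)))

Decompose h/1: tup(app(true, 2), tup(2, P, tup(tup(X, false, 2), h(false), h(true))), s(true)) = tup(app(true, X), tup(2, tup(h(2), s(2), Z), Z), s(true)).
Decompose tup/3: app(true, 2) = app(true, X),  tup(2, P, tup(tup(X, false, 2), h(false), h(true))) = tup(2, tup(h(2), s(2), Z), Z),  s(true) = s(true).
Decompose app/2: true = true,  2 = X.
Delete trivial equation true = true.
Bind X := 2; substituting into the one remaining equation that mentions X gives: tup(2, P, tup(tup(2, false, 2), h(false), h(true))) = tup(2, tup(h(2), s(2), Z), Z).
Decompose tup/3: 2 = 2,  P = tup(h(2), s(2), Z),  tup(tup(2, false, 2), h(false), h(true)) = Z.
Delete trivial equation 2 = 2.
Bind P := tup(h(2), s(2), Z); no other remaining equation mentions P.
Bind Z := tup(tup(2, false, 2), h(false), h(true)); no other remaining equation mentions Z. Substituting into the earlier binding gives P := tup(h(2), s(2), tup(tup(2, false, 2), h(false), h(true))).
Delete trivial equation s(true) = s(true).
MGU = { X := 2, P := tup(h(2), s(2), tup(tup(2, false, 2), h(false), h(true))), Z := tup(tup(2, false, 2), h(false), h(true)) }, so P := tup(h(2), s(2), tup(tup(2, false, 2), h(false), h(true))).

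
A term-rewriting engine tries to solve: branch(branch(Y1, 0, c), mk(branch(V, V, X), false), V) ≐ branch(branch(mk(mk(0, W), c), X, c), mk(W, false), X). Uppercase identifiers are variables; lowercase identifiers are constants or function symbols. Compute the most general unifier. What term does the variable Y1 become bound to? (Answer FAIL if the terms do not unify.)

Decompose branch/3: branch(Y1, 0, c) ≐ branch(mk(mk(0, W), c), X, c),  mk(branch(V, V, X), false) ≐ mk(W, false),  V ≐ X.
Decompose branch/3: Y1 ≐ mk(mk(0, W), c),  0 ≐ X,  c ≐ c.
Bind Y1 := mk(mk(0, W), c); no other remaining equation mentions Y1.
Bind X := 0; substituting into the 2 remaining equations that mention X gives: mk(branch(V, V, 0), false) ≐ mk(W, false),  V ≐ 0.
Delete trivial equation c ≐ c.
Decompose mk/2: branch(V, V, 0) ≐ W,  false ≐ false.
Bind W := branch(V, V, 0); no other remaining equation mentions W. Substituting into the earlier binding gives Y1 := mk(mk(0, branch(V, V, 0)), c).
Delete trivial equation false ≐ false.
Bind V := 0. Substituting into the earlier bindings gives Y1 := mk(mk(0, branch(0, 0, 0)), c), W := branch(0, 0, 0).
MGU = { Y1 := mk(mk(0, branch(0, 0, 0)), c), X := 0, W := branch(0, 0, 0), V := 0 }, so Y1 := mk(mk(0, branch(0, 0, 0)), c).

mk(mk(0, branch(0, 0, 0)), c)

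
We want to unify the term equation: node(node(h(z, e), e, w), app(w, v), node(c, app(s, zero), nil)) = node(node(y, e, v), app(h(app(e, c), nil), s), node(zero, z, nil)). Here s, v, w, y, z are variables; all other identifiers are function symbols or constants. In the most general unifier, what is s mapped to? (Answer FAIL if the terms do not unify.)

Decompose node/3: node(h(z, e), e, w) = node(y, e, v),  app(w, v) = app(h(app(e, c), nil), s),  node(c, app(s, zero), nil) = node(zero, z, nil).
Decompose node/3: h(z, e) = y,  e = e,  w = v.
Bind y := h(z, e); no other remaining equation mentions y.
Delete trivial equation e = e.
Bind w := v; substituting into the one remaining equation that mentions w gives: app(v, v) = app(h(app(e, c), nil), s).
Decompose app/2: v = h(app(e, c), nil),  v = s.
Bind v := h(app(e, c), nil); substituting into the one remaining equation that mentions v gives: h(app(e, c), nil) = s. Substituting into the earlier binding gives w := h(app(e, c), nil).
Bind s := h(app(e, c), nil); substituting into the remaining equation gives: node(c, app(h(app(e, c), nil), zero), nil) = node(zero, z, nil).
Decompose node/3: c = zero,  app(h(app(e, c), nil), zero) = z,  nil = nil.
Clash: constants c and zero differ; no unifier exists.

FAIL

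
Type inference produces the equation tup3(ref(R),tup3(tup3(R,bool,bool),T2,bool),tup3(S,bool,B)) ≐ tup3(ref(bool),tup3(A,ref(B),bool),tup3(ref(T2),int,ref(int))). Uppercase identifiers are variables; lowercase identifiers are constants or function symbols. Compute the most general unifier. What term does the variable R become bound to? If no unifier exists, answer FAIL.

FAIL

Decompose tup3/3: ref(R) ≐ ref(bool),  tup3(tup3(R,bool,bool),T2,bool) ≐ tup3(A,ref(B),bool),  tup3(S,bool,B) ≐ tup3(ref(T2),int,ref(int)).
Decompose ref/1: R ≐ bool.
Bind R := bool; substituting into the one remaining equation that mentions R gives: tup3(tup3(bool,bool,bool),T2,bool) ≐ tup3(A,ref(B),bool).
Decompose tup3/3: tup3(bool,bool,bool) ≐ A,  T2 ≐ ref(B),  bool ≐ bool.
Bind A := tup3(bool,bool,bool); no other remaining equation mentions A.
Bind T2 := ref(B); substituting into the one remaining equation that mentions T2 gives: tup3(S,bool,B) ≐ tup3(ref(ref(B)),int,ref(int)).
Delete trivial equation bool ≐ bool.
Decompose tup3/3: S ≐ ref(ref(B)),  bool ≐ int,  B ≐ ref(int).
Bind S := ref(ref(B)); no other remaining equation mentions S.
Clash: constants bool and int differ; no unifier exists.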